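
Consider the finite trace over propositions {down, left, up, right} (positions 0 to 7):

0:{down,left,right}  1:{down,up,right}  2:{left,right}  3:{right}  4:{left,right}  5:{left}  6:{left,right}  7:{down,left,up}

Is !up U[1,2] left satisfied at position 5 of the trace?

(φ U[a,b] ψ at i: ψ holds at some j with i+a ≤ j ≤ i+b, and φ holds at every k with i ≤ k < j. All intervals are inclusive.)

Yes

Need some j in [6,7] with left, and !up at every k in [5,j-1].
  j=6: left holds; !up holds at every k in [5,5] → satisfied.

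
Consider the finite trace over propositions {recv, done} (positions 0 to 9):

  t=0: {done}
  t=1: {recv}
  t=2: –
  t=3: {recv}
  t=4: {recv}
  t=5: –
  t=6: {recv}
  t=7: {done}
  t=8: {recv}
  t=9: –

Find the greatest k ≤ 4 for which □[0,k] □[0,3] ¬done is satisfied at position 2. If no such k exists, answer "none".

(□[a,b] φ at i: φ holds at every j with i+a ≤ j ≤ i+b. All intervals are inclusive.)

1

□[0,3] ¬done must hold from j=2 onward; find where it first fails.
  j=2: holds
  j=3: holds
  j=4: fails
Holds on [2,3], so largest k = 1.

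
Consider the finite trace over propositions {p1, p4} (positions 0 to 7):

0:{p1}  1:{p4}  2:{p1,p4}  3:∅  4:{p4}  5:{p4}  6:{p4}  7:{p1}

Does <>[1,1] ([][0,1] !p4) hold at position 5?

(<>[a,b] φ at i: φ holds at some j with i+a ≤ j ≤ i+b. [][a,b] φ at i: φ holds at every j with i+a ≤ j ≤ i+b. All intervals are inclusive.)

No

Check [][0,1] !p4 at each j in [6,6]:
  j=6: fails at 6
No position in the window satisfies it → formula fails.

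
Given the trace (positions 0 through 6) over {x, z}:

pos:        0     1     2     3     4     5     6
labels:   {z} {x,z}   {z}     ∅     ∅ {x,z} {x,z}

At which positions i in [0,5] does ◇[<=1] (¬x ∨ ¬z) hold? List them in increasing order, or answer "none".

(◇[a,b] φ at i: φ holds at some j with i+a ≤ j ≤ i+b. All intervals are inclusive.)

0, 1, 2, 3, 4

Evaluate at each i in [0,5]:
  i=0: ✓ (witness j=0)
  i=1: ✓ (witness j=2)
  i=2: ✓ (witness j=2)
  i=3: ✓ (witness j=3)
  i=4: ✓ (witness j=4)
  i=5: ✗ (none in [5,6])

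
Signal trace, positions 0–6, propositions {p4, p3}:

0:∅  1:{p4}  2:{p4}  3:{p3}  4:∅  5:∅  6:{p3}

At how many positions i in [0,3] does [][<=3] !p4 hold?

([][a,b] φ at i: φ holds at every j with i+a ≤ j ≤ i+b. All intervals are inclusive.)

Evaluate at each i in [0,3]:
  i=0: ✗ (fails at j=1)
  i=1: ✗ (fails at j=1)
  i=2: ✗ (fails at j=2)
  i=3: ✓ (all of [3,6])
Positions where it holds: {3} → 1.

1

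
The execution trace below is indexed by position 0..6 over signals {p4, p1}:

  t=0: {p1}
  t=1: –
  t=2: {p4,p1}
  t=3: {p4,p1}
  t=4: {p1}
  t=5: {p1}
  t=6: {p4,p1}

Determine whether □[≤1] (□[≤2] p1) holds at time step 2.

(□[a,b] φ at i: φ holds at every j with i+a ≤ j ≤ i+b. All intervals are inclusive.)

True

Check □[≤2] p1 at every j in [2,3]:
  j=2: holds on [2,4]
  j=3: holds on [3,5]
All positions satisfy it → formula holds.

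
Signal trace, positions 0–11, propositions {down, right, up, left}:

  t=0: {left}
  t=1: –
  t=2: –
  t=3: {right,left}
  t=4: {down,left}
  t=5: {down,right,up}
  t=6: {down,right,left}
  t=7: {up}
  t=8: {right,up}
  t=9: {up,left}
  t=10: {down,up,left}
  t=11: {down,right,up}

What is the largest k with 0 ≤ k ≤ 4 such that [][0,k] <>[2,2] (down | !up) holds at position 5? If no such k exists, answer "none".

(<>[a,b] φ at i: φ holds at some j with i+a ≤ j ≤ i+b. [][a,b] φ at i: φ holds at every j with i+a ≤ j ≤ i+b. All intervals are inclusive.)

none

<>[2,2] (down | !up) must hold from j=5 onward; find where it first fails.
  j=5: fails → no k works.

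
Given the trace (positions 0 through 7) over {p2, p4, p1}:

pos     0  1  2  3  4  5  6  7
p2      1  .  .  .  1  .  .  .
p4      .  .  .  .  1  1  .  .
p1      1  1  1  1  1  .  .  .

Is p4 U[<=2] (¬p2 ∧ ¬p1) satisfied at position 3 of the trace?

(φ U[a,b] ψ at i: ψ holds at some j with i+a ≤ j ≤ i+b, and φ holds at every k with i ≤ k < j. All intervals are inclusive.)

Need some j in [3,5] with (¬p2 ∧ ¬p1), and p4 at every k in [3,j-1].
  j=3: (¬p2 ∧ ¬p1) false.
  j=4: (¬p2 ∧ ¬p1) false.
  j=5: (¬p2 ∧ ¬p1) holds, but p4 fails at k=3 → not this j.
No j in the window works → until fails.

False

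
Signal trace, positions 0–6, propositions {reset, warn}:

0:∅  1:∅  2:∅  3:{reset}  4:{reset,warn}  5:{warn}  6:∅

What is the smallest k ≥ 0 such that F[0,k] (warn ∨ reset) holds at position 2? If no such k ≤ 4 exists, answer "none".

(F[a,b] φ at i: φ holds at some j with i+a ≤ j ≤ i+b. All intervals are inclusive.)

1

Scan j = 2,3,… for (warn ∨ reset):
  j=2: fails
  j=3: holds
First hit at j=3, so smallest k = 3-2 = 1.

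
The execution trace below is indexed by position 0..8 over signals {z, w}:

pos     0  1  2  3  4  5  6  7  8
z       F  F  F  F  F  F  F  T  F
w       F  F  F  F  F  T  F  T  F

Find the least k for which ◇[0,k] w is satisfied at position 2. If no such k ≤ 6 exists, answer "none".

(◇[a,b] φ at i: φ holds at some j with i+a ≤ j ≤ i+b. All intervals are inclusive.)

Scan j = 2,3,… for w:
  j=2: fails
  j=3: fails
  j=4: fails
  j=5: holds
First hit at j=5, so smallest k = 5-2 = 3.

3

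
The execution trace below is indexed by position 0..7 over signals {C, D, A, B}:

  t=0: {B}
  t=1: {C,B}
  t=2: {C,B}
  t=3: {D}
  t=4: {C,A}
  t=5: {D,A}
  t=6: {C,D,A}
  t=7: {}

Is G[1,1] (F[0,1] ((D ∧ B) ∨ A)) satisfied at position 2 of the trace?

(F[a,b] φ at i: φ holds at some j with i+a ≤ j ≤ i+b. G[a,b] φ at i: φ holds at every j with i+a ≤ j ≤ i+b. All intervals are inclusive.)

Check F[0,1] ((D ∧ B) ∨ A) at every j in [3,3]:
  j=3: holds (witness at 4)
All positions satisfy it → formula holds.

Holds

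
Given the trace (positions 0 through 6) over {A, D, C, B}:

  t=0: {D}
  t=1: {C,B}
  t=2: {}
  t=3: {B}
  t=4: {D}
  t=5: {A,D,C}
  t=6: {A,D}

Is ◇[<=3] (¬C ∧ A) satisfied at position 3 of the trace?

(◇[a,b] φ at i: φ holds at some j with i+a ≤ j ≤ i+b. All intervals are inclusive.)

Yes

Check (¬C ∧ A) at each j in [3,6]:
  j=3: false
  j=4: false
  j=5: false
  j=6: true
Found at j=6 → formula holds.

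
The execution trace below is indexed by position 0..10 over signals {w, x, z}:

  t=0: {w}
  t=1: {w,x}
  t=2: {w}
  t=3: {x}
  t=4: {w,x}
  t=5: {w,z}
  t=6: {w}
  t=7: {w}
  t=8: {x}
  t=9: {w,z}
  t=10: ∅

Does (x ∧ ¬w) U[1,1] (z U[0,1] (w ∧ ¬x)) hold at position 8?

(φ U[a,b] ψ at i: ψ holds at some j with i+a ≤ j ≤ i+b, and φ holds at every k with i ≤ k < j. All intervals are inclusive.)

Yes

Need some j in [9,9] with (z U[0,1] (w ∧ ¬x)), and (x ∧ ¬w) at every k in [8,j-1].
  j=9: (z U[0,1] (w ∧ ¬x)) holds; (x ∧ ¬w) holds at every k in [8,8] → satisfied.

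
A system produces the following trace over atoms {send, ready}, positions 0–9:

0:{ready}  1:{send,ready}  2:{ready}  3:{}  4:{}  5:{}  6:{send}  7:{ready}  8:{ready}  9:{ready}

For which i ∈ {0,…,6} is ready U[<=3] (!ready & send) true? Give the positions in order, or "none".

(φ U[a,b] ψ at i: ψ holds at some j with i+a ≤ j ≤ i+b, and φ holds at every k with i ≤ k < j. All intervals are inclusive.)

Evaluate at each i in [0,6]:
  i=0: ✗ (no rhs in [0,3])
  i=1: ✗ (no rhs in [1,4])
  i=2: ✗ (no rhs in [2,5])
  i=3: ✗ (lhs fails at k=3 before rhs at j=6)
  i=4: ✗ (lhs fails at k=4 before rhs at j=6)
  i=5: ✗ (lhs fails at k=5 before rhs at j=6)
  i=6: ✓ (rhs at j=6)

6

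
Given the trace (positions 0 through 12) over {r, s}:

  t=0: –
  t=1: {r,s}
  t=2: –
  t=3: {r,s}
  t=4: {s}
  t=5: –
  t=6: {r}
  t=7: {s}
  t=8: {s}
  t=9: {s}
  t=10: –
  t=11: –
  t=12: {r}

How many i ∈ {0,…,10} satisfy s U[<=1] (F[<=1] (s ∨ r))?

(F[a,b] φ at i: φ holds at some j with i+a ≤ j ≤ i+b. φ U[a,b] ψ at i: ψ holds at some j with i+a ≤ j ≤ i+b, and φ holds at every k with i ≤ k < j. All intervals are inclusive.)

Evaluate at each i in [0,10]:
  i=0: ✓ (rhs at j=0)
  i=1: ✓ (rhs at j=1)
  i=2: ✓ (rhs at j=2)
  i=3: ✓ (rhs at j=3)
  i=4: ✓ (rhs at j=4)
  i=5: ✓ (rhs at j=5)
  i=6: ✓ (rhs at j=6)
  i=7: ✓ (rhs at j=7)
  i=8: ✓ (rhs at j=8)
  i=9: ✓ (rhs at j=9)
  i=10: ✗ (lhs fails at k=10 before rhs at j=11)
Positions where it holds: {0, 1, 2, 3, 4, 5, 6, 7, 8, 9} → 10.

10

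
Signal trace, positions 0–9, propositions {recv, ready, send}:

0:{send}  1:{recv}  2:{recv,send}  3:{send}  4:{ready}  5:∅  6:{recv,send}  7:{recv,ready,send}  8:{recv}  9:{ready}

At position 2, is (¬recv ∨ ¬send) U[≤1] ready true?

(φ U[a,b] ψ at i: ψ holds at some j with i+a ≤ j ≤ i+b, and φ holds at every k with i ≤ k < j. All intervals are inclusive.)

Need some j in [2,3] with ready, and (¬recv ∨ ¬send) at every k in [2,j-1].
  j=2: ready false.
  j=3: ready false.
No j in the window works → until fails.

Does not hold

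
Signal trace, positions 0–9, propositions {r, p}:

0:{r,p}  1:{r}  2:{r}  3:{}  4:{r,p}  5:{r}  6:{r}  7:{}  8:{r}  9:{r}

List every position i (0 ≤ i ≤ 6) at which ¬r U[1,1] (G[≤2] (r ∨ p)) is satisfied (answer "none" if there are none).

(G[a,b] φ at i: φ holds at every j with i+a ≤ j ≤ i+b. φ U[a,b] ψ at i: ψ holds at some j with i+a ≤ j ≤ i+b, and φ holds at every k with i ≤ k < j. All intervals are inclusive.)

3

Evaluate at each i in [0,6]:
  i=0: ✗ (no rhs in [1,1])
  i=1: ✗ (no rhs in [2,2])
  i=2: ✗ (no rhs in [3,3])
  i=3: ✓ (rhs at j=4; lhs holds on [3,3])
  i=4: ✗ (no rhs in [5,5])
  i=5: ✗ (no rhs in [6,6])
  i=6: ✗ (no rhs in [7,7])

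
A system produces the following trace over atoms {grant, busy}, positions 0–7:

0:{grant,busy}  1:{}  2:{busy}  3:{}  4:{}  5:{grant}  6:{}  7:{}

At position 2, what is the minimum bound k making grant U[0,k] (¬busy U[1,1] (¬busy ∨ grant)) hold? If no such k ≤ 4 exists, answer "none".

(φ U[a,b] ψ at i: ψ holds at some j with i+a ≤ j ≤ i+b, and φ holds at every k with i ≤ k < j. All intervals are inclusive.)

none

Need earliest j ≥ 2 with (¬busy U[1,1] (¬busy ∨ grant)), and grant at every k in [2,j-1].
  j=2: rhs fails.
  j=3: rhs holds but lhs fails at k=2.
  j=4: rhs holds but lhs fails at k=2.
  j=5: rhs holds but lhs fails at k=2.
  j=6: rhs holds but lhs fails at k=2.
No witness within the range → none.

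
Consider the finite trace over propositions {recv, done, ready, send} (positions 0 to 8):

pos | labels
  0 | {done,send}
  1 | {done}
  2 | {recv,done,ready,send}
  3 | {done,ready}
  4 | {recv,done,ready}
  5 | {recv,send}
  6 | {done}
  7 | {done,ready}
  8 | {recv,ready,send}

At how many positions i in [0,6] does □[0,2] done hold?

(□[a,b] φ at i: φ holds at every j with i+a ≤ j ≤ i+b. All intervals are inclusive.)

3

Evaluate at each i in [0,6]:
  i=0: ✓ (all of [0,2])
  i=1: ✓ (all of [1,3])
  i=2: ✓ (all of [2,4])
  i=3: ✗ (fails at j=5)
  i=4: ✗ (fails at j=5)
  i=5: ✗ (fails at j=5)
  i=6: ✗ (fails at j=8)
Positions where it holds: {0, 1, 2} → 3.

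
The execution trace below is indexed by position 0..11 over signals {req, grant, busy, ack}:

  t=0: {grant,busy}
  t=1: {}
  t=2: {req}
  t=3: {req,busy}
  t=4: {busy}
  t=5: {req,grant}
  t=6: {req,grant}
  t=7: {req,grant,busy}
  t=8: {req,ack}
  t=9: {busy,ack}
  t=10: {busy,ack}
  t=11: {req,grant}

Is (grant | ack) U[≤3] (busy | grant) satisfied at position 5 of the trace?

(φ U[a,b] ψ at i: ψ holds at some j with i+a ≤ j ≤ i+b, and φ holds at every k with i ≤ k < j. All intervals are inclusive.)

Need some j in [5,8] with (busy | grant), and (grant | ack) at every k in [5,j-1].
  j=5: (busy | grant) holds; no prefix to check → satisfied.

True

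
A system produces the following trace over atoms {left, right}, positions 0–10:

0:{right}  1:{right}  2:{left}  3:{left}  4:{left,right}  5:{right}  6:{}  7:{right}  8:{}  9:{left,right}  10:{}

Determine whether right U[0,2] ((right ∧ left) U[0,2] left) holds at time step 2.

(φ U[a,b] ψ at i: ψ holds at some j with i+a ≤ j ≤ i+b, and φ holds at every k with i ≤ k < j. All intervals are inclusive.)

Holds

Need some j in [2,4] with ((right ∧ left) U[0,2] left), and right at every k in [2,j-1].
  j=2: ((right ∧ left) U[0,2] left) holds; no prefix to check → satisfied.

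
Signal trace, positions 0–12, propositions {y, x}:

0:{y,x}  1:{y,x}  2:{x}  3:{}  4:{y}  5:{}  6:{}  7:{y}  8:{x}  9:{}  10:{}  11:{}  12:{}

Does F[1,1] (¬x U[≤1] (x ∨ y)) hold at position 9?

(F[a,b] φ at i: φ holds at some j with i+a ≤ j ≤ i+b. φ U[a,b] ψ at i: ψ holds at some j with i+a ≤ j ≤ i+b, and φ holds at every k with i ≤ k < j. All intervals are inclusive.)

False

Check (¬x U[≤1] (x ∨ y)) at each j in [10,10]:
  j=10: fails
No position in the window satisfies it → formula fails.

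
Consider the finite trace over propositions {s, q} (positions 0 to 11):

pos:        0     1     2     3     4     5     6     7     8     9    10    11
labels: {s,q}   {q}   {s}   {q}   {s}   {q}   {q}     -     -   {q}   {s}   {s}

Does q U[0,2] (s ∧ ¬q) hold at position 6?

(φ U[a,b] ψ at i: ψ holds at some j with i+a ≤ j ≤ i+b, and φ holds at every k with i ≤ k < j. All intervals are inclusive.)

Need some j in [6,8] with (s ∧ ¬q), and q at every k in [6,j-1].
  j=6: (s ∧ ¬q) false.
  j=7: (s ∧ ¬q) false.
  j=8: (s ∧ ¬q) false.
No j in the window works → until fails.

No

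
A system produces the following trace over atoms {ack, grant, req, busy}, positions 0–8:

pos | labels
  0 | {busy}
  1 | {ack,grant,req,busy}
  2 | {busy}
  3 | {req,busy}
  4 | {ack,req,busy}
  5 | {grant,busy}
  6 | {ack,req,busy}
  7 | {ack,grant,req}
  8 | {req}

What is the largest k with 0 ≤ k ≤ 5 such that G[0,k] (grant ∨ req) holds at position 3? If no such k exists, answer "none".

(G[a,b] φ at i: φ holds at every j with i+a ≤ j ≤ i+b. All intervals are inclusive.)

(grant ∨ req) must hold from j=3 onward; find where it first fails.
  j=3: holds
  j=4: holds
  j=5: holds
  j=6: holds
  j=7: holds
  j=8: holds
Holds through j=8; largest k = 5.

5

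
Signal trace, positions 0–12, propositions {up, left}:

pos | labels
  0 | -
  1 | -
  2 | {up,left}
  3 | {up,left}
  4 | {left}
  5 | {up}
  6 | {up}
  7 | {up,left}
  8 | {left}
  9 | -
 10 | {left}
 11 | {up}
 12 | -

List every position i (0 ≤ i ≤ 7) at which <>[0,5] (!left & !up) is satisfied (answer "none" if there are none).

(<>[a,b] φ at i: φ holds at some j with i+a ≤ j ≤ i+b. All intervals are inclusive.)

Evaluate at each i in [0,7]:
  i=0: ✓ (witness j=0)
  i=1: ✓ (witness j=1)
  i=2: ✗ (none in [2,7])
  i=3: ✗ (none in [3,8])
  i=4: ✓ (witness j=9)
  i=5: ✓ (witness j=9)
  i=6: ✓ (witness j=9)
  i=7: ✓ (witness j=9)

0, 1, 4, 5, 6, 7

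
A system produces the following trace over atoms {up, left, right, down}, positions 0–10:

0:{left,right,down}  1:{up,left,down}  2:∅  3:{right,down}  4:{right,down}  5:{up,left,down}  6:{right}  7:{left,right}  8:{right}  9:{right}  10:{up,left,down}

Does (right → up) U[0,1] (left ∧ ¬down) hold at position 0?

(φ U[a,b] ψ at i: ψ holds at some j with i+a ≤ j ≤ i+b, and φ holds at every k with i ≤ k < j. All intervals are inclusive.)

Need some j in [0,1] with (left ∧ ¬down), and (right → up) at every k in [0,j-1].
  j=0: (left ∧ ¬down) false.
  j=1: (left ∧ ¬down) false.
No j in the window works → until fails.

Does not hold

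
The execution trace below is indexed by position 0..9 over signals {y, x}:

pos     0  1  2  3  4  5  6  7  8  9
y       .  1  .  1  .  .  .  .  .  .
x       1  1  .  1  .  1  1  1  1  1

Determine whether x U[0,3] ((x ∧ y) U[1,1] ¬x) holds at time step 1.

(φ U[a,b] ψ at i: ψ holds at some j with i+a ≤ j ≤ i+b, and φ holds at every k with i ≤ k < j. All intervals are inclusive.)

Need some j in [1,4] with ((x ∧ y) U[1,1] ¬x), and x at every k in [1,j-1].
  j=1: ((x ∧ y) U[1,1] ¬x) holds; no prefix to check → satisfied.

Yes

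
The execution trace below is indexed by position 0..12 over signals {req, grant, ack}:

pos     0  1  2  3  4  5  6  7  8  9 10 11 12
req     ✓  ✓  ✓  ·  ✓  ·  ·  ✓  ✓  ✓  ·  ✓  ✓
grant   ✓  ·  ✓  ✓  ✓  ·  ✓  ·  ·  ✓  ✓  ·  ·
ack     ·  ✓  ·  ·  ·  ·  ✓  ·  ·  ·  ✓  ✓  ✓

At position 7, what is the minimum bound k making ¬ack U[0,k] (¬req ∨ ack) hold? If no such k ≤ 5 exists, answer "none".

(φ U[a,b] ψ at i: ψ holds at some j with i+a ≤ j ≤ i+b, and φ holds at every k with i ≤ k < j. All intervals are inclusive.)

Need earliest j ≥ 7 with (¬req ∨ ack), and ¬ack at every k in [7,j-1].
  j=7: rhs fails.
  j=8: rhs fails.
  j=9: rhs fails.
  j=10: rhs holds; lhs holds on [7,9]. k = 3.

3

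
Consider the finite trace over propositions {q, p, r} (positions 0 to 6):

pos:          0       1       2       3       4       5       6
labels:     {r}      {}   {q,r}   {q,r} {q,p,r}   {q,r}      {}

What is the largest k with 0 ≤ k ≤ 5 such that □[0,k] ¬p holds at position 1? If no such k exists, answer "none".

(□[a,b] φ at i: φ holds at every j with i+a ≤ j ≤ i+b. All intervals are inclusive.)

¬p must hold from j=1 onward; find where it first fails.
  j=1: holds
  j=2: holds
  j=3: holds
  j=4: fails
Holds on [1,3], so largest k = 2.

2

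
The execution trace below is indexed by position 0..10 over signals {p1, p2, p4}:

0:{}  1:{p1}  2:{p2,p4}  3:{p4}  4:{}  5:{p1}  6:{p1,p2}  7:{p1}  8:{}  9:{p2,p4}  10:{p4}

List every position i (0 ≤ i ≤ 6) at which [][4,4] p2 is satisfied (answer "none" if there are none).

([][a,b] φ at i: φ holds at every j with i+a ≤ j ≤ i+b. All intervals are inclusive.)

Evaluate at each i in [0,6]:
  i=0: ✗ (fails at j=4)
  i=1: ✗ (fails at j=5)
  i=2: ✓ (all of [6,6])
  i=3: ✗ (fails at j=7)
  i=4: ✗ (fails at j=8)
  i=5: ✓ (all of [9,9])
  i=6: ✗ (fails at j=10)

2, 5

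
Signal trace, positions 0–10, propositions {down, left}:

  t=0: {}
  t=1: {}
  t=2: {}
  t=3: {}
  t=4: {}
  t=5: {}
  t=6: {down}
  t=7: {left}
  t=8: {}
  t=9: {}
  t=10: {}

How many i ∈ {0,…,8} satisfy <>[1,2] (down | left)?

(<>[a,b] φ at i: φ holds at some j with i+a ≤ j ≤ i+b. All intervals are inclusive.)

3

Evaluate at each i in [0,8]:
  i=0: ✗ (none in [1,2])
  i=1: ✗ (none in [2,3])
  i=2: ✗ (none in [3,4])
  i=3: ✗ (none in [4,5])
  i=4: ✓ (witness j=6)
  i=5: ✓ (witness j=6)
  i=6: ✓ (witness j=7)
  i=7: ✗ (none in [8,9])
  i=8: ✗ (none in [9,10])
Positions where it holds: {4, 5, 6} → 3.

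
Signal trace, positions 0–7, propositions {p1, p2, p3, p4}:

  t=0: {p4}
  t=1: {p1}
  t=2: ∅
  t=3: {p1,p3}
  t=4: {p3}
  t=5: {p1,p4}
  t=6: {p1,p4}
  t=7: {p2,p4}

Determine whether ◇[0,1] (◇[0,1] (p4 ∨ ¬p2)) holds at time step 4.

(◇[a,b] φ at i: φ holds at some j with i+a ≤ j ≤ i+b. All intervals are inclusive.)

Check ◇[0,1] (p4 ∨ ¬p2) at each j in [4,5]:
  j=4: holds (witness at 4)
  j=5: holds (witness at 5)
Found at j=4 → formula holds.

Holds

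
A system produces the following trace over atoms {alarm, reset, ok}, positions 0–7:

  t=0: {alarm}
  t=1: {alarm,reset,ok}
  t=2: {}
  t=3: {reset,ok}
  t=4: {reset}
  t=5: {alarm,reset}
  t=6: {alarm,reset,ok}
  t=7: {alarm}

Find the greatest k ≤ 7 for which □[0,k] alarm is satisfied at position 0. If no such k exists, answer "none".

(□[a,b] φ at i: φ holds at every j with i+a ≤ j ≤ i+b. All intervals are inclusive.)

1

alarm must hold from j=0 onward; find where it first fails.
  j=0: holds
  j=1: holds
  j=2: fails
Holds on [0,1], so largest k = 1.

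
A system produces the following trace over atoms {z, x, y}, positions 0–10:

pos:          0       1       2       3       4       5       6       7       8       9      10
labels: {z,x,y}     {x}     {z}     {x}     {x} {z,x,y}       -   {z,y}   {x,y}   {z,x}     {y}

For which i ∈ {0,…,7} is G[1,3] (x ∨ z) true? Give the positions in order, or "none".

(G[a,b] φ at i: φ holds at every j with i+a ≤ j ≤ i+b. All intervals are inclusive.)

Evaluate at each i in [0,7]:
  i=0: ✓ (all of [1,3])
  i=1: ✓ (all of [2,4])
  i=2: ✓ (all of [3,5])
  i=3: ✗ (fails at j=6)
  i=4: ✗ (fails at j=6)
  i=5: ✗ (fails at j=6)
  i=6: ✓ (all of [7,9])
  i=7: ✗ (fails at j=10)

0, 1, 2, 6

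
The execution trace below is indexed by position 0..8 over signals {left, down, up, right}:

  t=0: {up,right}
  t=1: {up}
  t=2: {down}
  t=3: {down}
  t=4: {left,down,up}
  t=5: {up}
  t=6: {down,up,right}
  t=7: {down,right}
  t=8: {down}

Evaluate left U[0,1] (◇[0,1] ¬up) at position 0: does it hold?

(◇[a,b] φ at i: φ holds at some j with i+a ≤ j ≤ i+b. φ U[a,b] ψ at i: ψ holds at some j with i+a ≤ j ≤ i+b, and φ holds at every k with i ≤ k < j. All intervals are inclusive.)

No

Need some j in [0,1] with ◇[0,1] ¬up, and left at every k in [0,j-1].
  j=0: ◇[0,1] ¬up — fails (none in [0,1]).
  j=1: ◇[0,1] ¬up holds, but left fails at k=0 → not this j.
No j in the window works → until fails.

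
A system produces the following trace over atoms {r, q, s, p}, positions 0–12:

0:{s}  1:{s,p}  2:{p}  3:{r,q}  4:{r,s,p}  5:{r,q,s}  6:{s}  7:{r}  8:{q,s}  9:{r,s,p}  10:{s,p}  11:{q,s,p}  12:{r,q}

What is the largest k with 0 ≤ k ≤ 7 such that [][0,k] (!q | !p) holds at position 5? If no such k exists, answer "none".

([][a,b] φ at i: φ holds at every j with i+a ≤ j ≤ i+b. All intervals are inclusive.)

5

(!q | !p) must hold from j=5 onward; find where it first fails.
  j=5: holds
  j=6: holds
  j=7: holds
  j=8: holds
  j=9: holds
  j=10: holds
  j=11: fails
Holds on [5,10], so largest k = 5.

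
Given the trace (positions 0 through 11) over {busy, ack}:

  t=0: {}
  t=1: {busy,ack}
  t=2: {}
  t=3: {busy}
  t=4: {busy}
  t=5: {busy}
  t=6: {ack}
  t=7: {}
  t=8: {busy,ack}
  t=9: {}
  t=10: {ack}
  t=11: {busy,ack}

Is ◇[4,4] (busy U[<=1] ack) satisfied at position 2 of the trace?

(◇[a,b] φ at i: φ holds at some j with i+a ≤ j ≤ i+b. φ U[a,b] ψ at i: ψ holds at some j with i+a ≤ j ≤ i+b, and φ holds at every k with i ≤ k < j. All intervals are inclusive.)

Yes

Check (busy U[<=1] ack) at each j in [6,6]:
  j=6: holds
Found at j=6 → formula holds.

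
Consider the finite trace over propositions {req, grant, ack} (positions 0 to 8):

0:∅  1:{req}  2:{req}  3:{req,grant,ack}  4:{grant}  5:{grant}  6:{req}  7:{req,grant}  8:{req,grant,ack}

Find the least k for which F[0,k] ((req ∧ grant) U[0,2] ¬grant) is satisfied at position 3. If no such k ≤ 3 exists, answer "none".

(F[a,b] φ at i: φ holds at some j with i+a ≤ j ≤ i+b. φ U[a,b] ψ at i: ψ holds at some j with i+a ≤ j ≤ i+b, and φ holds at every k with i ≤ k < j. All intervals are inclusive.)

Scan j = 3,4,… for ((req ∧ grant) U[0,2] ¬grant):
  j=3: fails
  j=4: fails
  j=5: fails
  j=6: holds
First hit at j=6, so smallest k = 6-3 = 3.

3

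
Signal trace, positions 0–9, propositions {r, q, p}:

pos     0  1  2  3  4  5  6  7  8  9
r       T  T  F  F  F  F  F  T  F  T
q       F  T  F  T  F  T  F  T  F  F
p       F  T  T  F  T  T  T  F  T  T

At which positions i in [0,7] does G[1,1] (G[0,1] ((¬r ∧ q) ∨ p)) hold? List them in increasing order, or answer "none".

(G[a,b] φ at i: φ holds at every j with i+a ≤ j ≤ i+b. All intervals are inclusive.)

Evaluate at each i in [0,7]:
  i=0: ✓ (all of [1,1])
  i=1: ✓ (all of [2,2])
  i=2: ✓ (all of [3,3])
  i=3: ✓ (all of [4,4])
  i=4: ✓ (all of [5,5])
  i=5: ✗ (fails at j=6)
  i=6: ✗ (fails at j=7)
  i=7: ✓ (all of [8,8])

0, 1, 2, 3, 4, 7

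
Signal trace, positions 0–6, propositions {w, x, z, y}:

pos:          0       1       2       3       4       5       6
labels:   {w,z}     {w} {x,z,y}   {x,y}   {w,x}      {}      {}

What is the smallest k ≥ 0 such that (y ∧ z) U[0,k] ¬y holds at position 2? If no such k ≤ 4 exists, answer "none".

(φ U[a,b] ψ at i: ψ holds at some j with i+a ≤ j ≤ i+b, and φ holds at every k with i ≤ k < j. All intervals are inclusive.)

none

Need earliest j ≥ 2 with ¬y, and (y ∧ z) at every k in [2,j-1].
  j=2: rhs fails.
  j=3: rhs fails.
  j=4: rhs holds but lhs fails at k=3.
  j=5: rhs holds but lhs fails at k=3.
  j=6: rhs holds but lhs fails at k=3.
No witness within the range → none.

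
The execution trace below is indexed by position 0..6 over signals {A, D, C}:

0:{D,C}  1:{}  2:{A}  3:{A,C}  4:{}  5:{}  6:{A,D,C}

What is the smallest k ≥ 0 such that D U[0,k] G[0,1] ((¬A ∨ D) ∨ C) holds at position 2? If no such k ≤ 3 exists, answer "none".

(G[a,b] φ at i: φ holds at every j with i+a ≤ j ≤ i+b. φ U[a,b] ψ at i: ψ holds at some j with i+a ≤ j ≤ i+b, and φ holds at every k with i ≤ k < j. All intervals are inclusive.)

Need earliest j ≥ 2 with G[0,1] ((¬A ∨ D) ∨ C), and D at every k in [2,j-1].
  j=2: rhs fails.
  j=3: rhs holds but lhs fails at k=2.
  j=4: rhs holds but lhs fails at k=2.
  j=5: rhs holds but lhs fails at k=2.
No witness within the range → none.

none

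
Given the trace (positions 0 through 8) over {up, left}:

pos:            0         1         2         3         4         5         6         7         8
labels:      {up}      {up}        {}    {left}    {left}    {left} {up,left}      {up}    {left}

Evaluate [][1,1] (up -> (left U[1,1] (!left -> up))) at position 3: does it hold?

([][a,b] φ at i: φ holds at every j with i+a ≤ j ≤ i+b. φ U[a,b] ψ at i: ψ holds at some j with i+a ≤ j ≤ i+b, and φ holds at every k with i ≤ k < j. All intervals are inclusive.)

Check (up -> (left U[1,1] (!left -> up))) at every j in [4,4]:
  j=4: antecedent false → ✓
All positions satisfy it → formula holds.

Holds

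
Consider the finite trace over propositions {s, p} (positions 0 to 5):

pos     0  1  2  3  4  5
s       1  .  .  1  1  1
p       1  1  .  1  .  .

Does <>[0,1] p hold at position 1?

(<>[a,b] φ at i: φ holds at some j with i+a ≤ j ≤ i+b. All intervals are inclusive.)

Holds

Check p at each j in [1,2]:
  j=1: true
  j=2: false
Found at j=1 → formula holds.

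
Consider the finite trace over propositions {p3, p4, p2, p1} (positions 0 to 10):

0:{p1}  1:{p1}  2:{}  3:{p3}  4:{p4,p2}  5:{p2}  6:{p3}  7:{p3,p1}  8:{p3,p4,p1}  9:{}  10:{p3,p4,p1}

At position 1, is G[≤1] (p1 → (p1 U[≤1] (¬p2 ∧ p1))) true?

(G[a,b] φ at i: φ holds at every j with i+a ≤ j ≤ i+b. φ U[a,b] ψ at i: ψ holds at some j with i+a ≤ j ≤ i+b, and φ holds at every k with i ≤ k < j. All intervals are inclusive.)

True

Check (p1 → (p1 U[≤1] (¬p2 ∧ p1))) at every j in [1,2]:
  j=1: antecedent true; consequent holds → ✓
  j=2: antecedent false → ✓
All positions satisfy it → formula holds.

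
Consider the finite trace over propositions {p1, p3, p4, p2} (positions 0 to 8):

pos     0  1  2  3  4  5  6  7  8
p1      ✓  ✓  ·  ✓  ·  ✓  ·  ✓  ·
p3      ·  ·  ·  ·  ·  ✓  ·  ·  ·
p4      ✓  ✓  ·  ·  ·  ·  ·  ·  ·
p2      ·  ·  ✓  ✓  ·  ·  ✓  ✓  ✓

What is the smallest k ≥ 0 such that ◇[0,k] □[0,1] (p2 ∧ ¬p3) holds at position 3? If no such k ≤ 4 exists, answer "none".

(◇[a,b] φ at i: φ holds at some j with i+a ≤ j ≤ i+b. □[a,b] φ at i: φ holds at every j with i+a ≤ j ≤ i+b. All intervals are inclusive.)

3

Scan j = 3,4,… for □[0,1] (p2 ∧ ¬p3):
  j=3: fails
  j=4: fails
  j=5: fails
  j=6: holds
First hit at j=6, so smallest k = 6-3 = 3.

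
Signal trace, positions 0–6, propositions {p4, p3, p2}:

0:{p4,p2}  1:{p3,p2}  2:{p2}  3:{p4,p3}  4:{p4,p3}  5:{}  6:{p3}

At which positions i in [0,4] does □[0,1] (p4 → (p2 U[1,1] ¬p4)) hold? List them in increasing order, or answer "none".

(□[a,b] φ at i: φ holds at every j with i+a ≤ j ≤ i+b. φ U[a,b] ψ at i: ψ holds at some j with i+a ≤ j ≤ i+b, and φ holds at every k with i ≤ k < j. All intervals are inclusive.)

Evaluate at each i in [0,4]:
  i=0: ✓ (all of [0,1])
  i=1: ✓ (all of [1,2])
  i=2: ✗ (fails at j=3)
  i=3: ✗ (fails at j=3)
  i=4: ✗ (fails at j=4)

0, 1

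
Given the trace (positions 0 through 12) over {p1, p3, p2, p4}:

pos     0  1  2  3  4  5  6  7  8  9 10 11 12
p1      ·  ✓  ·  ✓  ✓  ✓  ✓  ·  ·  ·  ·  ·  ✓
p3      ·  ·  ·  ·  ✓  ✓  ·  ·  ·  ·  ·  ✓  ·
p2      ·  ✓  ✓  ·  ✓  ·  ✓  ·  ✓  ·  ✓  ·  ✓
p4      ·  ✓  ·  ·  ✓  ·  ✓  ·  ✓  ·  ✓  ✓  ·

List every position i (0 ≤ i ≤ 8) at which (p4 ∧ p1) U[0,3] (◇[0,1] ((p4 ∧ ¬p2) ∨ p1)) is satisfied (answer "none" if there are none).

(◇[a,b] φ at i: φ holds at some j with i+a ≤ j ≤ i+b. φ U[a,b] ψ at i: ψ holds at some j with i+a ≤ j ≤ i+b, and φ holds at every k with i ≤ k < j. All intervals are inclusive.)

0, 1, 2, 3, 4, 5, 6

Evaluate at each i in [0,8]:
  i=0: ✓ (rhs at j=0)
  i=1: ✓ (rhs at j=1)
  i=2: ✓ (rhs at j=2)
  i=3: ✓ (rhs at j=3)
  i=4: ✓ (rhs at j=4)
  i=5: ✓ (rhs at j=5)
  i=6: ✓ (rhs at j=6)
  i=7: ✗ (lhs fails at k=7 before rhs at j=10)
  i=8: ✗ (lhs fails at k=8 before rhs at j=10)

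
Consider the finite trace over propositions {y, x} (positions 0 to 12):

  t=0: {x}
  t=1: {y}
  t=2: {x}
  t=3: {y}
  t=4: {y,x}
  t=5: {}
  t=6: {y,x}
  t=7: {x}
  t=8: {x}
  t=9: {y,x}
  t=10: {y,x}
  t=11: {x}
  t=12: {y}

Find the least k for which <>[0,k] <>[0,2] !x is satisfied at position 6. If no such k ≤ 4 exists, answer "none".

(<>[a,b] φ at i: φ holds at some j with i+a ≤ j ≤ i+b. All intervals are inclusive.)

4

Scan j = 6,7,… for <>[0,2] !x:
  j=6: fails
  j=7: fails
  j=8: fails
  j=9: fails
  j=10: holds
First hit at j=10, so smallest k = 10-6 = 4.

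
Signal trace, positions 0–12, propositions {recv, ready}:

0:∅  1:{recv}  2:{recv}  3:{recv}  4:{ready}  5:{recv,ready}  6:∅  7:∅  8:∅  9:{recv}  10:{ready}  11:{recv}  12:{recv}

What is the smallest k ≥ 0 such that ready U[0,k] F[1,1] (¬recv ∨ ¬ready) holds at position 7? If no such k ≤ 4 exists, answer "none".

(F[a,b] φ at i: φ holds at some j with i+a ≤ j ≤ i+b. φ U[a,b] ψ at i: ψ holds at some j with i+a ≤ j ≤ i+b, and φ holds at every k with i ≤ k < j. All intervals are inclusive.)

Need earliest j ≥ 7 with F[1,1] (¬recv ∨ ¬ready), and ready at every k in [7,j-1].
  j=7: rhs holds (empty prefix). k = 0.

0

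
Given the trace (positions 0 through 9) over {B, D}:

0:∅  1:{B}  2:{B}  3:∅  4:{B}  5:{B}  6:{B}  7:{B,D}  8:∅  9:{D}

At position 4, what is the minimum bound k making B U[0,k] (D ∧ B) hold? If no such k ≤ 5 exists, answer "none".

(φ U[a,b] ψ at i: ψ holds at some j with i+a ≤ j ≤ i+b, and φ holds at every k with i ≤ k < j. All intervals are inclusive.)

Need earliest j ≥ 4 with (D ∧ B), and B at every k in [4,j-1].
  j=4: rhs fails.
  j=5: rhs fails.
  j=6: rhs fails.
  j=7: rhs holds; lhs holds on [4,6]. k = 3.

3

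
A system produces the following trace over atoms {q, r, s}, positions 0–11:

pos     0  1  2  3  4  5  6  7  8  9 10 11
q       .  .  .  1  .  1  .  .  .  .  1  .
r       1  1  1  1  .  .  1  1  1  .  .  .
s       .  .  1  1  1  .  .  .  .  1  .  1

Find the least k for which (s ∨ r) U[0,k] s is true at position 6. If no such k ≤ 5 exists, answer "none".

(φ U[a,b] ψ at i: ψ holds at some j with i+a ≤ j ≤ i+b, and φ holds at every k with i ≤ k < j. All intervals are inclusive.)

Need earliest j ≥ 6 with s, and (s ∨ r) at every k in [6,j-1].
  j=6: rhs fails.
  j=7: rhs fails.
  j=8: rhs fails.
  j=9: rhs holds; lhs holds on [6,8]. k = 3.

3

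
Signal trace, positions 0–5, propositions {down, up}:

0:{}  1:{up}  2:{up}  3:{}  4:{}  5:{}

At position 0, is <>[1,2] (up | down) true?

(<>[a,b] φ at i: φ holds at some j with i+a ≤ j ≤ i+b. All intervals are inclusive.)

Holds

Check (up | down) at each j in [1,2]:
  j=1: true
  j=2: true
Found at j=1 → formula holds.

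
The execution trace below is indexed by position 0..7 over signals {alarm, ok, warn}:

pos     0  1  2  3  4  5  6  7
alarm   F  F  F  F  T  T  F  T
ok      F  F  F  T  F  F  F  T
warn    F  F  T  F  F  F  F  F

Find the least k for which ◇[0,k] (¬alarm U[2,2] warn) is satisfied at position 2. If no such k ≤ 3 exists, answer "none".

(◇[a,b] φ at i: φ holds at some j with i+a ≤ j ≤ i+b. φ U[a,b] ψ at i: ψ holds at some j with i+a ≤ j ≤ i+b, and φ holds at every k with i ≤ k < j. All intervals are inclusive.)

Scan j = 2,3,… for (¬alarm U[2,2] warn):
  j=2: fails
  j=3: fails
  j=4: fails
  j=5: fails
No j in [2,5] satisfies it → none.

none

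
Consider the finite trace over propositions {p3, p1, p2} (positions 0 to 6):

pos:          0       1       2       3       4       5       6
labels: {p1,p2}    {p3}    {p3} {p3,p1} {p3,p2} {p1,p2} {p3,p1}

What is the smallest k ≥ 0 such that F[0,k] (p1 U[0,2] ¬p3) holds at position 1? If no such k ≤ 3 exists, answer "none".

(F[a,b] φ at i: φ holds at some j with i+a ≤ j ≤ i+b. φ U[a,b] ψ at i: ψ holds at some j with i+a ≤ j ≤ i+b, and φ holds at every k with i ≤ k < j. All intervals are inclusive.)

Scan j = 1,2,… for (p1 U[0,2] ¬p3):
  j=1: fails
  j=2: fails
  j=3: fails
  j=4: fails
No j in [1,4] satisfies it → none.

none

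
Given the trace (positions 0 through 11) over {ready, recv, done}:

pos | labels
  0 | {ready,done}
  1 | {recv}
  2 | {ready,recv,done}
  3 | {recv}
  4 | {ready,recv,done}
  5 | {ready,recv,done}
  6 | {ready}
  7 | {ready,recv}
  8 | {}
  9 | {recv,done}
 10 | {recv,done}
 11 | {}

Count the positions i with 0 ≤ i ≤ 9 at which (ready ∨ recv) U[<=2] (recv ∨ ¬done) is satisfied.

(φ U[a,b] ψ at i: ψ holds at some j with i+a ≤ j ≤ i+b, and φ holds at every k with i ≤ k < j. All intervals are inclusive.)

Evaluate at each i in [0,9]:
  i=0: ✓ (rhs at j=1; lhs holds on [0,0])
  i=1: ✓ (rhs at j=1)
  i=2: ✓ (rhs at j=2)
  i=3: ✓ (rhs at j=3)
  i=4: ✓ (rhs at j=4)
  i=5: ✓ (rhs at j=5)
  i=6: ✓ (rhs at j=6)
  i=7: ✓ (rhs at j=7)
  i=8: ✓ (rhs at j=8)
  i=9: ✓ (rhs at j=9)
Positions where it holds: {0, 1, 2, 3, 4, 5, 6, 7, 8, 9} → 10.

10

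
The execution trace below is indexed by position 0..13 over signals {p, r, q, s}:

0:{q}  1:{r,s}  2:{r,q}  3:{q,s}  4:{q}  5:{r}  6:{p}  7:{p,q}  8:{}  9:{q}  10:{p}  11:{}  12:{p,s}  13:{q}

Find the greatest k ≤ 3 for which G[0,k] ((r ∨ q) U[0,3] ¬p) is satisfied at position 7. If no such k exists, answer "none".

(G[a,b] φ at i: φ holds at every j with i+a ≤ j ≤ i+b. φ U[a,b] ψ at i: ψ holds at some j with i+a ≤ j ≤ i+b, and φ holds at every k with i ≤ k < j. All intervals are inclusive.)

((r ∨ q) U[0,3] ¬p) must hold from j=7 onward; find where it first fails.
  j=7: holds
  j=8: holds
  j=9: holds
  j=10: fails
Holds on [7,9], so largest k = 2.

2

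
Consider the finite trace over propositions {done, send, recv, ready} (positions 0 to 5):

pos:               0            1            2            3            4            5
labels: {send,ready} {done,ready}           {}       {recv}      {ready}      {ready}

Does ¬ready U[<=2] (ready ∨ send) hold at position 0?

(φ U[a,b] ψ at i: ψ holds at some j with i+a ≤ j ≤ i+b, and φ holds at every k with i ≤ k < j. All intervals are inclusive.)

Need some j in [0,2] with (ready ∨ send), and ¬ready at every k in [0,j-1].
  j=0: (ready ∨ send) holds; no prefix to check → satisfied.

Holds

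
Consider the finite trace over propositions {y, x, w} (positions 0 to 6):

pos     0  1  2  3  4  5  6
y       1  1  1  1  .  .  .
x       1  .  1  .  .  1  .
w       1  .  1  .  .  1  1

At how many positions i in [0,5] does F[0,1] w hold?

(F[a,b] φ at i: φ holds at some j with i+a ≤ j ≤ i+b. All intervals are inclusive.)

5

Evaluate at each i in [0,5]:
  i=0: ✓ (witness j=0)
  i=1: ✓ (witness j=2)
  i=2: ✓ (witness j=2)
  i=3: ✗ (none in [3,4])
  i=4: ✓ (witness j=5)
  i=5: ✓ (witness j=5)
Positions where it holds: {0, 1, 2, 4, 5} → 5.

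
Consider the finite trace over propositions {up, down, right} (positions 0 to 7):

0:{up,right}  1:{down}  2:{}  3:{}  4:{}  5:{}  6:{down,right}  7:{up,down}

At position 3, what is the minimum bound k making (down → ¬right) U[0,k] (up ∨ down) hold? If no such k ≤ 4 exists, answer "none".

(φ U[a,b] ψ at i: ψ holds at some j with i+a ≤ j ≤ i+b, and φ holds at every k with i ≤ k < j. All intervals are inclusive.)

Need earliest j ≥ 3 with (up ∨ down), and (down → ¬right) at every k in [3,j-1].
  j=3: rhs fails.
  j=4: rhs fails.
  j=5: rhs fails.
  j=6: rhs holds; lhs holds on [3,5]. k = 3.

3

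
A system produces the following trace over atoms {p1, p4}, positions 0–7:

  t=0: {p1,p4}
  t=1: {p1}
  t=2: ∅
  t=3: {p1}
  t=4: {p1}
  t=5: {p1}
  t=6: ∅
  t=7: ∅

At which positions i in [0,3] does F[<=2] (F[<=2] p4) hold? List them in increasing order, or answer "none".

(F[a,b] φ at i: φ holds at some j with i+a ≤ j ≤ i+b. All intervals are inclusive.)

0

Evaluate at each i in [0,3]:
  i=0: ✓ (witness j=0)
  i=1: ✗ (none in [1,3])
  i=2: ✗ (none in [2,4])
  i=3: ✗ (none in [3,5])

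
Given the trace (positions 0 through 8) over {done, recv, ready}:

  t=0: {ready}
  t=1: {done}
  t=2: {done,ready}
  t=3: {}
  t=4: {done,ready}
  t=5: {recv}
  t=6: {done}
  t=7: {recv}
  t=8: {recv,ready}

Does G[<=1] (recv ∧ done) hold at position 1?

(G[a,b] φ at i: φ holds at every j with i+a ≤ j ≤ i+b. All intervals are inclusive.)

No

Check (recv ∧ done) at every j in [1,2]:
  j=1: false
  j=2: false
Fails at j=1 → formula fails.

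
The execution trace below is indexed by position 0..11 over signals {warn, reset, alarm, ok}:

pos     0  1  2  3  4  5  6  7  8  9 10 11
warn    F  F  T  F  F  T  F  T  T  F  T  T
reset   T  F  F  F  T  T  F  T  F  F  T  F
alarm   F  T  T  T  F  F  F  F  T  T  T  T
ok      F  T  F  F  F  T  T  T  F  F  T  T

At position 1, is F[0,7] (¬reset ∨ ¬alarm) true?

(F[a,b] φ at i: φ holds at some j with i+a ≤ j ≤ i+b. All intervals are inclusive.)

Holds

Check (¬reset ∨ ¬alarm) at each j in [1,8]:
  j=1: true
  j=2: true
  j=3: true
  j=4: true
  j=5: true
  j=6: true
  j=7: true
  j=8: true
Found at j=1 → formula holds.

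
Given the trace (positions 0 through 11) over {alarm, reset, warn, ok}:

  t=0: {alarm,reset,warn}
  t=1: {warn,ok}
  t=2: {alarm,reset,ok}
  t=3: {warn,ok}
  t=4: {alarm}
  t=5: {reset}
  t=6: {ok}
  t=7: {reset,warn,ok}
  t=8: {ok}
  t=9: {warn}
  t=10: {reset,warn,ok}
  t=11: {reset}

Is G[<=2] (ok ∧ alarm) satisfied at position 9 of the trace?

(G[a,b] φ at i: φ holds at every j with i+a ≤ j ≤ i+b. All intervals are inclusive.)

Check (ok ∧ alarm) at every j in [9,11]:
  j=9: false
  j=10: false
  j=11: false
Fails at j=9 → formula fails.

False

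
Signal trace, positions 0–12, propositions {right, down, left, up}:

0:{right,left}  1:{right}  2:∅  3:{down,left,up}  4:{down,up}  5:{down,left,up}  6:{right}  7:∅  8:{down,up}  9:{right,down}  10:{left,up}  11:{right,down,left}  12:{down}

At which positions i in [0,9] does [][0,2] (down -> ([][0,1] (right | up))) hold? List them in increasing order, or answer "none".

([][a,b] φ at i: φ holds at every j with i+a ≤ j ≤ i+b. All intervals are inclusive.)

0, 1, 2, 3, 4, 5, 6, 7, 8

Evaluate at each i in [0,9]:
  i=0: ✓ (all of [0,2])
  i=1: ✓ (all of [1,3])
  i=2: ✓ (all of [2,4])
  i=3: ✓ (all of [3,5])
  i=4: ✓ (all of [4,6])
  i=5: ✓ (all of [5,7])
  i=6: ✓ (all of [6,8])
  i=7: ✓ (all of [7,9])
  i=8: ✓ (all of [8,10])
  i=9: ✗ (fails at j=11)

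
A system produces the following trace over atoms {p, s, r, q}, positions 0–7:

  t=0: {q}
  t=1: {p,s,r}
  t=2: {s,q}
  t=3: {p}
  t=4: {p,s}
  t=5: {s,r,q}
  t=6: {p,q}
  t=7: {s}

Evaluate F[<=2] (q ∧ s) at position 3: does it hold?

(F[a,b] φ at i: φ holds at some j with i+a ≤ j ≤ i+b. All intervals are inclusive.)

Check (q ∧ s) at each j in [3,5]:
  j=3: false
  j=4: false
  j=5: true
Found at j=5 → formula holds.

True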